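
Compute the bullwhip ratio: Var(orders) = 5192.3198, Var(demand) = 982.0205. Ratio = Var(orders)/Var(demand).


BW = 5192.3198 / 982.0205 = 5.2874

5.2874


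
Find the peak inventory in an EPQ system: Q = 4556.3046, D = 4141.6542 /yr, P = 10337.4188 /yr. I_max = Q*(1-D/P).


D/P = 0.4006
1 - D/P = 0.5994
I_max = 4556.3046 * 0.5994 = 2730.8355

2730.8355 units


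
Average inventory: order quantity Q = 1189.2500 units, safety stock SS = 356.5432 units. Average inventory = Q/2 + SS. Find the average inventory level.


Q/2 = 594.6250
Avg = 594.6250 + 356.5432 = 951.1682

951.1682 units


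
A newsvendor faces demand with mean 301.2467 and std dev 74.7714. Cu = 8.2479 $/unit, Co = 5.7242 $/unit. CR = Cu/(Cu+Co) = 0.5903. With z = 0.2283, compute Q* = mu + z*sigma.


CR = Cu/(Cu+Co) = 8.2479/(8.2479+5.7242) = 0.5903
z = 0.2283
Q* = 301.2467 + 0.2283 * 74.7714 = 318.3170

318.3170 units


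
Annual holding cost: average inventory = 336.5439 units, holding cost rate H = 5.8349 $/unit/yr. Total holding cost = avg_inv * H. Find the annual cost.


Cost = 336.5439 * 5.8349 = 1963.7000

1963.7000 $/yr


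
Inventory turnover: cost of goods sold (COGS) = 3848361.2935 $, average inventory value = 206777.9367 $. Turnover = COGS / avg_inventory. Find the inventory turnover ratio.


Turnover = 3848361.2935 / 206777.9367 = 18.6111

18.6111


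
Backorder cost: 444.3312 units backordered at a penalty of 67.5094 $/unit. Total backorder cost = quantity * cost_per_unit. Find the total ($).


Total = 444.3312 * 67.5094 = 29996.5327

29996.5327 $


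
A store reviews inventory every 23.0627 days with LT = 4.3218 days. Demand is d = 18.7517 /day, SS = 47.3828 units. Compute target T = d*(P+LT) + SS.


P + LT = 27.3845
d*(P+LT) = 18.7517 * 27.3845 = 513.5059
T = 513.5059 + 47.3828 = 560.8887

560.8887 units


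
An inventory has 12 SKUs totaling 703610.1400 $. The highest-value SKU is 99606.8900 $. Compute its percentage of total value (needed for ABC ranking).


Top item = 99606.8900
Total = 703610.1400
Percentage = 99606.8900 / 703610.1400 * 100 = 14.1565

14.1565%


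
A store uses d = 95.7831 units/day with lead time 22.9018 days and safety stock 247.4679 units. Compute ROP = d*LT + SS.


d*LT = 95.7831 * 22.9018 = 2193.6054
ROP = 2193.6054 + 247.4679 = 2441.0733

2441.0733 units


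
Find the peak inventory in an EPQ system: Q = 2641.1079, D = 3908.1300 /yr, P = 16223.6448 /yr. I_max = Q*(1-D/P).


D/P = 0.2409
1 - D/P = 0.7591
I_max = 2641.1079 * 0.7591 = 2004.8888

2004.8888 units


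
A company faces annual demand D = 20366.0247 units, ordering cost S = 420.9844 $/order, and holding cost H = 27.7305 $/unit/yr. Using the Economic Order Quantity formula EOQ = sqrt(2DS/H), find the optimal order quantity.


2*D*S = 2 * 20366.0247 * 420.9844 = 17147557.3774
2*D*S/H = 618364.5220
EOQ = sqrt(618364.5220) = 786.3616

786.3616 units


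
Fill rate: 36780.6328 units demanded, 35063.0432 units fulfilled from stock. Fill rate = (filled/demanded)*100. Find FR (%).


FR = 35063.0432 / 36780.6328 * 100 = 95.3302

95.3302%


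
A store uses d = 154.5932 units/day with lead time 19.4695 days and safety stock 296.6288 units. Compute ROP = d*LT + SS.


d*LT = 154.5932 * 19.4695 = 3009.8523
ROP = 3009.8523 + 296.6288 = 3306.4811

3306.4811 units


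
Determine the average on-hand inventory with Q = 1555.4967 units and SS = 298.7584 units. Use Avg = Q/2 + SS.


Q/2 = 777.7483
Avg = 777.7483 + 298.7584 = 1076.5068

1076.5068 units


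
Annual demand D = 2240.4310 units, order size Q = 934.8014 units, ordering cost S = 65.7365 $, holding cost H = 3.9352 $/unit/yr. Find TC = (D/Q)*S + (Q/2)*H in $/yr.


Ordering cost = D*S/Q = 157.5501
Holding cost = Q*H/2 = 1839.3152
TC = 157.5501 + 1839.3152 = 1996.8654

1996.8654 $/yr


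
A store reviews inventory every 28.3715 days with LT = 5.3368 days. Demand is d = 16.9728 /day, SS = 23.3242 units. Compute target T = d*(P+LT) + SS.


P + LT = 33.7083
d*(P+LT) = 16.9728 * 33.7083 = 572.1242
T = 572.1242 + 23.3242 = 595.4484

595.4484 units


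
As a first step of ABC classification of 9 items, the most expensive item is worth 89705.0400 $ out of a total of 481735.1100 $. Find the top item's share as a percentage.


Top item = 89705.0400
Total = 481735.1100
Percentage = 89705.0400 / 481735.1100 * 100 = 18.6212

18.6212%


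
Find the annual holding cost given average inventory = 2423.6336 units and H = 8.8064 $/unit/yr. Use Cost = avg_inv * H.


Cost = 2423.6336 * 8.8064 = 21343.4869

21343.4869 $/yr


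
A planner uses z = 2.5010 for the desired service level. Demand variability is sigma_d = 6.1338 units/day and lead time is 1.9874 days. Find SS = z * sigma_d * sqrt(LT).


sqrt(LT) = sqrt(1.9874) = 1.4098
SS = 2.5010 * 6.1338 * 1.4098 = 21.6265

21.6265 units


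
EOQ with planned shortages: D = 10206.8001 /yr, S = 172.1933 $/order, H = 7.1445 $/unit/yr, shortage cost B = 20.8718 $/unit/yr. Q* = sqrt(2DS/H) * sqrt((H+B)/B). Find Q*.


sqrt(2DS/H) = 701.4262
sqrt((H+B)/B) = 1.1586
Q* = 701.4262 * 1.1586 = 812.6573

812.6573 units


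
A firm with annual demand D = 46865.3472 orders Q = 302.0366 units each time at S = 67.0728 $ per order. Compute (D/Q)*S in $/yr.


Number of orders = D/Q = 155.1645
Cost = 155.1645 * 67.0728 = 10407.3151

10407.3151 $/yr


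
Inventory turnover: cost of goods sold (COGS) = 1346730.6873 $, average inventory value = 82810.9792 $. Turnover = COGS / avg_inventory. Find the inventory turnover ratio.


Turnover = 1346730.6873 / 82810.9792 = 16.2627

16.2627


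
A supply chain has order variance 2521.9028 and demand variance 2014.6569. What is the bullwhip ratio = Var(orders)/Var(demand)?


BW = 2521.9028 / 2014.6569 = 1.2518

1.2518


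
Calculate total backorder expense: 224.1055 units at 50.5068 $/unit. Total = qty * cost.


Total = 224.1055 * 50.5068 = 11318.8517

11318.8517 $


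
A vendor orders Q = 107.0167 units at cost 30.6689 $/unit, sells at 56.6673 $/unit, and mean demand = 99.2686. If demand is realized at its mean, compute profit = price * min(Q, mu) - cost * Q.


Sales at mu = min(107.0167, 99.2686) = 99.2686
Revenue = 56.6673 * 99.2686 = 5625.2835
Total cost = 30.6689 * 107.0167 = 3282.0845
Profit = 5625.2835 - 3282.0845 = 2343.1991

2343.1991 $


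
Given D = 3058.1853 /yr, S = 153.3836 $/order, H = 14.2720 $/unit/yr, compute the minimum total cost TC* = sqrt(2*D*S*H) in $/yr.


2*D*S*H = 13389290.2380
TC* = sqrt(13389290.2380) = 3659.1379

3659.1379 $/yr


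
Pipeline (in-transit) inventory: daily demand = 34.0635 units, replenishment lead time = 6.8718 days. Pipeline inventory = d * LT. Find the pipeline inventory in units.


Pipeline = 34.0635 * 6.8718 = 234.0776

234.0776 units


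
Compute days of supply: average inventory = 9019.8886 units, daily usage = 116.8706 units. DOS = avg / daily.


DOS = 9019.8886 / 116.8706 = 77.1784

77.1784 days


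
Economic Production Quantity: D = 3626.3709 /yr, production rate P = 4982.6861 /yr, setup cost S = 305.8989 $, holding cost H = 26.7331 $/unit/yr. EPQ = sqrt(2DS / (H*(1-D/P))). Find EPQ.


1 - D/P = 1 - 0.7278 = 0.2722
H*(1-D/P) = 7.2769
2DS = 2218605.7386
EPQ = sqrt(304883.3505) = 552.1624

552.1624 units


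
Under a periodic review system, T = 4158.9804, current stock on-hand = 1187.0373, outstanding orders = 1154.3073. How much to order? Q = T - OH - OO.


Inventory position = OH + OO = 1187.0373 + 1154.3073 = 2341.3446
Q = 4158.9804 - 2341.3446 = 1817.6358

1817.6358 units


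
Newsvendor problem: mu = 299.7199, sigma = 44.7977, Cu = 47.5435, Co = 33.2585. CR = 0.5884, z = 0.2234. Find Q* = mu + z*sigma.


CR = Cu/(Cu+Co) = 47.5435/(47.5435+33.2585) = 0.5884
z = 0.2234
Q* = 299.7199 + 0.2234 * 44.7977 = 309.7277

309.7277 units


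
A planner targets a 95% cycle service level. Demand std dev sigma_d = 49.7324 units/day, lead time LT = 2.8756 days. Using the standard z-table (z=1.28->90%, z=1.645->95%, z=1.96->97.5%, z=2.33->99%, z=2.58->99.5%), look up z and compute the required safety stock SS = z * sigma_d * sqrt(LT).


From the table, SL = 95% corresponds to z = 1.645
sqrt(LT) = sqrt(2.8756) = 1.6958
SS = 1.645 * 49.7324 * 1.6958 = 138.7297

138.7297 units


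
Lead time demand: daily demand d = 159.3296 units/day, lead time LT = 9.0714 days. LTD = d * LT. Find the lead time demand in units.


LTD = 159.3296 * 9.0714 = 1445.3425

1445.3425 units


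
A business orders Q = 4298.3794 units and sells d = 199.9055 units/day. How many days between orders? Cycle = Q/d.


Cycle = 4298.3794 / 199.9055 = 21.5021

21.5021 days


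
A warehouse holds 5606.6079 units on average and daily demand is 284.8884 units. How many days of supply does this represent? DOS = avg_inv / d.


DOS = 5606.6079 / 284.8884 = 19.6800

19.6800 days


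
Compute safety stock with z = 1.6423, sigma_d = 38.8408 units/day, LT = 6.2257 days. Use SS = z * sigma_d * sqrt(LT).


sqrt(LT) = sqrt(6.2257) = 2.4951
SS = 1.6423 * 38.8408 * 2.4951 = 159.1603

159.1603 units


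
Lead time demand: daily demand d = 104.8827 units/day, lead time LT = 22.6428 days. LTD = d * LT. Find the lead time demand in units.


LTD = 104.8827 * 22.6428 = 2374.8380

2374.8380 units


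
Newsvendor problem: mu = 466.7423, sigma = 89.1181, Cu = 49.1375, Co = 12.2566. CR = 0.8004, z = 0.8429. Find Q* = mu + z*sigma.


CR = Cu/(Cu+Co) = 49.1375/(49.1375+12.2566) = 0.8004
z = 0.8429
Q* = 466.7423 + 0.8429 * 89.1181 = 541.8599

541.8599 units


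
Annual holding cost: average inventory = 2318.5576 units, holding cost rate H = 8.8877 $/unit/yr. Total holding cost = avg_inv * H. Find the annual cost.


Cost = 2318.5576 * 8.8877 = 20606.6444

20606.6444 $/yr


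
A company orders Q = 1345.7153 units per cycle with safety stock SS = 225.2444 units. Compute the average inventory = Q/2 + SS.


Q/2 = 672.8577
Avg = 672.8577 + 225.2444 = 898.1021

898.1021 units


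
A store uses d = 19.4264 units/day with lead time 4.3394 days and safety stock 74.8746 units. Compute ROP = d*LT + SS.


d*LT = 19.4264 * 4.3394 = 84.2989
ROP = 84.2989 + 74.8746 = 159.1735

159.1735 units


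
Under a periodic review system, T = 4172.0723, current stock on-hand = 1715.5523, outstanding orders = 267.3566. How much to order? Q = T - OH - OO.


Inventory position = OH + OO = 1715.5523 + 267.3566 = 1982.9089
Q = 4172.0723 - 1982.9089 = 2189.1634

2189.1634 units


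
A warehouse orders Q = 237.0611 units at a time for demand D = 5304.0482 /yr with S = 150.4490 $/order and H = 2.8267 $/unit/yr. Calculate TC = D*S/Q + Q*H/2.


Ordering cost = D*S/Q = 3366.1733
Holding cost = Q*H/2 = 335.0503
TC = 3366.1733 + 335.0503 = 3701.2236

3701.2236 $/yr


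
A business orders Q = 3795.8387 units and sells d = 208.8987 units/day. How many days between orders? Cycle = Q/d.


Cycle = 3795.8387 / 208.8987 = 18.1707

18.1707 days


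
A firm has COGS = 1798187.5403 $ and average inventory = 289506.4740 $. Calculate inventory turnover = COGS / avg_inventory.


Turnover = 1798187.5403 / 289506.4740 = 6.2112

6.2112


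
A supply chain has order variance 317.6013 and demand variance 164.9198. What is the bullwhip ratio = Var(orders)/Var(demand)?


BW = 317.6013 / 164.9198 = 1.9258

1.9258


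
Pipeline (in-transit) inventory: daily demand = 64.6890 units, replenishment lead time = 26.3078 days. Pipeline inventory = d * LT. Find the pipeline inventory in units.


Pipeline = 64.6890 * 26.3078 = 1701.8253

1701.8253 units


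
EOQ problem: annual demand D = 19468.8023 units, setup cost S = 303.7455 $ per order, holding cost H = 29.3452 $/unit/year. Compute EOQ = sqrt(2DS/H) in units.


2*D*S = 2 * 19468.8023 * 303.7455 = 11827122.1780
2*D*S/H = 403034.3013
EOQ = sqrt(403034.3013) = 634.8498

634.8498 units


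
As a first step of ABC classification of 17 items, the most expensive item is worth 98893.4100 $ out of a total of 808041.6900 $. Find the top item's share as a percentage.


Top item = 98893.4100
Total = 808041.6900
Percentage = 98893.4100 / 808041.6900 * 100 = 12.2387

12.2387%


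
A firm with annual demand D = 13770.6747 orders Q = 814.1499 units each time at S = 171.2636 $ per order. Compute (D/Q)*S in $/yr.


Number of orders = D/Q = 16.9142
Cost = 16.9142 * 171.2636 = 2896.7827

2896.7827 $/yr


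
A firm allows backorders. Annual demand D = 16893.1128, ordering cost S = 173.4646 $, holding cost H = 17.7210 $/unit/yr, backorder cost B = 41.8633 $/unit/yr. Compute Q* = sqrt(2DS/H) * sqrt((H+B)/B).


sqrt(2DS/H) = 575.0838
sqrt((H+B)/B) = 1.1930
Q* = 575.0838 * 1.1930 = 686.0888

686.0888 units


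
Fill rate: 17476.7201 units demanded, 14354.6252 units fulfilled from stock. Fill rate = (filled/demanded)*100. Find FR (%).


FR = 14354.6252 / 17476.7201 * 100 = 82.1357

82.1357%


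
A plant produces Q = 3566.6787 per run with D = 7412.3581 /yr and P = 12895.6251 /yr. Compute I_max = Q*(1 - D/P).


D/P = 0.5748
1 - D/P = 0.4252
I_max = 3566.6787 * 0.4252 = 1516.5648

1516.5648 units


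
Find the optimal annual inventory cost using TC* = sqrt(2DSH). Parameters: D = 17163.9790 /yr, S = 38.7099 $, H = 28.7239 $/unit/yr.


2*D*S*H = 38169232.3543
TC* = sqrt(38169232.3543) = 6178.1253

6178.1253 $/yr


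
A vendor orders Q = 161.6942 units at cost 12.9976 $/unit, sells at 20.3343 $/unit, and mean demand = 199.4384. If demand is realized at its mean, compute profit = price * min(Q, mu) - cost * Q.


Sales at mu = min(161.6942, 199.4384) = 161.6942
Revenue = 20.3343 * 161.6942 = 3287.9384
Total cost = 12.9976 * 161.6942 = 2101.6365
Profit = 3287.9384 - 2101.6365 = 1186.3018

1186.3018 $


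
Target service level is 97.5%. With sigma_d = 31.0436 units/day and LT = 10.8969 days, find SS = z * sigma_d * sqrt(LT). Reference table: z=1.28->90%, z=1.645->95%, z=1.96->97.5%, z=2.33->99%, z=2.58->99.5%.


From the table, SL = 97.5% corresponds to z = 1.96
sqrt(LT) = sqrt(10.8969) = 3.3010
SS = 1.96 * 31.0436 * 3.3010 = 200.8536

200.8536 units


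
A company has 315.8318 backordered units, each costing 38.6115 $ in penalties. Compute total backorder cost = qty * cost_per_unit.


Total = 315.8318 * 38.6115 = 12194.7395

12194.7395 $


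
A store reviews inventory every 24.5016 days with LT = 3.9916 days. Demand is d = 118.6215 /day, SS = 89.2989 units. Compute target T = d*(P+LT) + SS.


P + LT = 28.4932
d*(P+LT) = 118.6215 * 28.4932 = 3379.9061
T = 3379.9061 + 89.2989 = 3469.2050

3469.2050 units


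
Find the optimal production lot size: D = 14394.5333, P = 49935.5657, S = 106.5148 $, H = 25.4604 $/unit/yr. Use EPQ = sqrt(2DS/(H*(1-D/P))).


1 - D/P = 1 - 0.2883 = 0.7117
H*(1-D/P) = 18.1211
2DS = 3066461.6711
EPQ = sqrt(169220.2192) = 411.3639

411.3639 units


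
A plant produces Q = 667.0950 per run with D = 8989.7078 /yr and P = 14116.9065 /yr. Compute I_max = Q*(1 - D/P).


D/P = 0.6368
1 - D/P = 0.3632
I_max = 667.0950 * 0.3632 = 242.2860

242.2860 units


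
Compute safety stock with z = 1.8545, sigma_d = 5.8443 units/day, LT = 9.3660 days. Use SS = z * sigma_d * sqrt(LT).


sqrt(LT) = sqrt(9.3660) = 3.0604
SS = 1.8545 * 5.8443 * 3.0604 = 33.1693

33.1693 units


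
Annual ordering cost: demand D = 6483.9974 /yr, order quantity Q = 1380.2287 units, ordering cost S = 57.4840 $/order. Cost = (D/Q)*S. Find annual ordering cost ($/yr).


Number of orders = D/Q = 4.6978
Cost = 4.6978 * 57.4840 = 270.0466

270.0466 $/yr


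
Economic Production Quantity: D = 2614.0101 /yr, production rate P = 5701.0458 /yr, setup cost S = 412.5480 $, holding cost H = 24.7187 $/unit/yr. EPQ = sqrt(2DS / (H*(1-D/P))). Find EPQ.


1 - D/P = 1 - 0.4585 = 0.5415
H*(1-D/P) = 13.3848
2DS = 2156809.2775
EPQ = sqrt(161138.3804) = 401.4205

401.4205 units


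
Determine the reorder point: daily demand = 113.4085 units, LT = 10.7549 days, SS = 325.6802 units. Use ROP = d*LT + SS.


d*LT = 113.4085 * 10.7549 = 1219.6971
ROP = 1219.6971 + 325.6802 = 1545.3773

1545.3773 units


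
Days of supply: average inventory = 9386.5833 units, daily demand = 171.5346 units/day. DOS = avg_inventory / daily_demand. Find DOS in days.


DOS = 9386.5833 / 171.5346 = 54.7212

54.7212 days


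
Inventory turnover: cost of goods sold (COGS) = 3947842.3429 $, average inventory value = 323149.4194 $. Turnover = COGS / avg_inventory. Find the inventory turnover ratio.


Turnover = 3947842.3429 / 323149.4194 = 12.2168

12.2168


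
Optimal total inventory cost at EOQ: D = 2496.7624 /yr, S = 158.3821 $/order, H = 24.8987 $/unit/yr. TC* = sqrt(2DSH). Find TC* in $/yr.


2*D*S*H = 19692006.9608
TC* = sqrt(19692006.9608) = 4437.5677

4437.5677 $/yr


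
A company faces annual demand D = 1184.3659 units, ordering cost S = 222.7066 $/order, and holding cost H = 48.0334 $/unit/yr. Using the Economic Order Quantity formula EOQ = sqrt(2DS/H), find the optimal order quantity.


2*D*S = 2 * 1184.3659 * 222.7066 = 527532.2055
2*D*S/H = 10982.6122
EOQ = sqrt(10982.6122) = 104.7980

104.7980 units


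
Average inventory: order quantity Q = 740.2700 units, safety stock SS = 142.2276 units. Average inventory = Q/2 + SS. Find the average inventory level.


Q/2 = 370.1350
Avg = 370.1350 + 142.2276 = 512.3626

512.3626 units


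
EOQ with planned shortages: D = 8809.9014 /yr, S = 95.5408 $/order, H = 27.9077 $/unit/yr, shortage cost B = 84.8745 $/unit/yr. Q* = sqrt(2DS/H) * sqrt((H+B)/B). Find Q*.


sqrt(2DS/H) = 245.6026
sqrt((H+B)/B) = 1.1527
Q* = 245.6026 * 1.1527 = 283.1161

283.1161 units


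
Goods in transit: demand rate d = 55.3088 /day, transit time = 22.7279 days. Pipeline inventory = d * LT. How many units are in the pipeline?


Pipeline = 55.3088 * 22.7279 = 1257.0529

1257.0529 units


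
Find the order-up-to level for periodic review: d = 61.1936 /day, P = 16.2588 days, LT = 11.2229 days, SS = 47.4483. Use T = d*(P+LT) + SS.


P + LT = 27.4817
d*(P+LT) = 61.1936 * 27.4817 = 1681.7042
T = 1681.7042 + 47.4483 = 1729.1525

1729.1525 units


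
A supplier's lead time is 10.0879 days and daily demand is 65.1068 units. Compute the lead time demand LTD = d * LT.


LTD = 65.1068 * 10.0879 = 656.7909

656.7909 units


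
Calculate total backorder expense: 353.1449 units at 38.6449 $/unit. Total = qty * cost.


Total = 353.1449 * 38.6449 = 13647.2493

13647.2493 $


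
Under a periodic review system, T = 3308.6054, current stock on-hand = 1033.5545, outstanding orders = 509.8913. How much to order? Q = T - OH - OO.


Inventory position = OH + OO = 1033.5545 + 509.8913 = 1543.4458
Q = 3308.6054 - 1543.4458 = 1765.1596

1765.1596 units


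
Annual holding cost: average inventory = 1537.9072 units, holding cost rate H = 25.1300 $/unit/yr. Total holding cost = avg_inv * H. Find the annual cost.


Cost = 1537.9072 * 25.1300 = 38647.6079

38647.6079 $/yr


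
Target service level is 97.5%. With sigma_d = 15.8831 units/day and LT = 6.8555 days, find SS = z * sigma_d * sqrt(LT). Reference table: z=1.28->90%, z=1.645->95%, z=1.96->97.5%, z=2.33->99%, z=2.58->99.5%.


From the table, SL = 97.5% corresponds to z = 1.96
sqrt(LT) = sqrt(6.8555) = 2.6183
SS = 1.96 * 15.8831 * 2.6183 = 81.5100

81.5100 units


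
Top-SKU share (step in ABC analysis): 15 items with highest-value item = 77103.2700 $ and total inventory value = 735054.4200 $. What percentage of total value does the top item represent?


Top item = 77103.2700
Total = 735054.4200
Percentage = 77103.2700 / 735054.4200 * 100 = 10.4895

10.4895%


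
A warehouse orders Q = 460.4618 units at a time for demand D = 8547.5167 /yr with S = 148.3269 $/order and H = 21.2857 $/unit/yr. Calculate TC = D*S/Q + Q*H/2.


Ordering cost = D*S/Q = 2753.3807
Holding cost = Q*H/2 = 4900.6259
TC = 2753.3807 + 4900.6259 = 7654.0066

7654.0066 $/yr


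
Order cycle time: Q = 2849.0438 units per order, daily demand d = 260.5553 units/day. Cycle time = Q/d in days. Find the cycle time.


Cycle = 2849.0438 / 260.5553 = 10.9345

10.9345 days


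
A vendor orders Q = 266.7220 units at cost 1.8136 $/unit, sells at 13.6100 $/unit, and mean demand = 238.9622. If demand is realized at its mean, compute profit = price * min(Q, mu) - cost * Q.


Sales at mu = min(266.7220, 238.9622) = 238.9622
Revenue = 13.6100 * 238.9622 = 3252.2755
Total cost = 1.8136 * 266.7220 = 483.7270
Profit = 3252.2755 - 483.7270 = 2768.5485

2768.5485 $


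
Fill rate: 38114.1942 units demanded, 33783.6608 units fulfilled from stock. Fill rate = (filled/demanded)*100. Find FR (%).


FR = 33783.6608 / 38114.1942 * 100 = 88.6380

88.6380%


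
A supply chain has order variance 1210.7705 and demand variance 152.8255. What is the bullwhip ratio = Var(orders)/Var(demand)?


BW = 1210.7705 / 152.8255 = 7.9226

7.9226


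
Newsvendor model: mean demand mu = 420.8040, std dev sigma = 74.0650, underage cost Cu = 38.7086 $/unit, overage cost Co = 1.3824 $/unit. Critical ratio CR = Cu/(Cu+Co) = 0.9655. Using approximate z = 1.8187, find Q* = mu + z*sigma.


CR = Cu/(Cu+Co) = 38.7086/(38.7086+1.3824) = 0.9655
z = 1.8187
Q* = 420.8040 + 1.8187 * 74.0650 = 555.5060

555.5060 units


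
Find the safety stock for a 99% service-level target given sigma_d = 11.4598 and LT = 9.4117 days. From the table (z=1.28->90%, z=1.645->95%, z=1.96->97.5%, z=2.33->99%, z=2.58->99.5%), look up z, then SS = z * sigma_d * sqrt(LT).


From the table, SL = 99% corresponds to z = 2.33
sqrt(LT) = sqrt(9.4117) = 3.0678
SS = 2.33 * 11.4598 * 3.0678 = 81.9157

81.9157 units


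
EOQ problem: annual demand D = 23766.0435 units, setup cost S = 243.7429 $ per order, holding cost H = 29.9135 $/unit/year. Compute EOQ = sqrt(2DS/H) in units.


2*D*S = 2 * 23766.0435 * 243.7429 = 11585608.7284
2*D*S/H = 387303.6832
EOQ = sqrt(387303.6832) = 622.3373

622.3373 units


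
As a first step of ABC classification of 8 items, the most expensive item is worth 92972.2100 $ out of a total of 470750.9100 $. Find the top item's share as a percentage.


Top item = 92972.2100
Total = 470750.9100
Percentage = 92972.2100 / 470750.9100 * 100 = 19.7498

19.7498%


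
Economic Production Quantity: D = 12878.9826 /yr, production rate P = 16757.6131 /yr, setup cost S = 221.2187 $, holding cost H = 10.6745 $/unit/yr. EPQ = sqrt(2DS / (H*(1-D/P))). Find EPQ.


1 - D/P = 1 - 0.7685 = 0.2315
H*(1-D/P) = 2.4707
2DS = 5698143.5762
EPQ = sqrt(2306320.1711) = 1518.6574

1518.6574 units


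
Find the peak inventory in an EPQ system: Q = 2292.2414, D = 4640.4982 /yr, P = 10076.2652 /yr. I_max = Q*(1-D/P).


D/P = 0.4605
1 - D/P = 0.5395
I_max = 2292.2414 * 0.5395 = 1236.5782

1236.5782 units


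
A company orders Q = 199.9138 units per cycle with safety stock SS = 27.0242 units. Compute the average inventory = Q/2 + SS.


Q/2 = 99.9569
Avg = 99.9569 + 27.0242 = 126.9811

126.9811 units


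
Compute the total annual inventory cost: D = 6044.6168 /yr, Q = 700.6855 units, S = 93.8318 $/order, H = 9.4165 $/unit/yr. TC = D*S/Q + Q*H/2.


Ordering cost = D*S/Q = 809.4606
Holding cost = Q*H/2 = 3299.0025
TC = 809.4606 + 3299.0025 = 4108.4631

4108.4631 $/yr


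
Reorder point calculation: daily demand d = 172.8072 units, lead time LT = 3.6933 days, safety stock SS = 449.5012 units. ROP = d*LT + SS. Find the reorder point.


d*LT = 172.8072 * 3.6933 = 638.2288
ROP = 638.2288 + 449.5012 = 1087.7300

1087.7300 units


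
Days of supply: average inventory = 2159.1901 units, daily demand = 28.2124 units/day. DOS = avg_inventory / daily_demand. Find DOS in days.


DOS = 2159.1901 / 28.2124 = 76.5334

76.5334 days


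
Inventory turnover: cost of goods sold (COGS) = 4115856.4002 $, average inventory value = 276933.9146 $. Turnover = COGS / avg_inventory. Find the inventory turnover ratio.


Turnover = 4115856.4002 / 276933.9146 = 14.8622

14.8622


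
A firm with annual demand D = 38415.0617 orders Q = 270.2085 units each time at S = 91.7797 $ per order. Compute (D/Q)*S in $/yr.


Number of orders = D/Q = 142.1682
Cost = 142.1682 * 91.7797 = 13048.1567

13048.1567 $/yr


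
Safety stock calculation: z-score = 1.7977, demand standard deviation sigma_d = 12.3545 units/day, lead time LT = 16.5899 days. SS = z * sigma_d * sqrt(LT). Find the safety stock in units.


sqrt(LT) = sqrt(16.5899) = 4.0731
SS = 1.7977 * 12.3545 * 4.0731 = 90.4616

90.4616 units


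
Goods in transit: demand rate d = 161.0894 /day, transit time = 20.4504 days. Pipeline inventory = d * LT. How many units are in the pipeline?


Pipeline = 161.0894 * 20.4504 = 3294.3427

3294.3427 units


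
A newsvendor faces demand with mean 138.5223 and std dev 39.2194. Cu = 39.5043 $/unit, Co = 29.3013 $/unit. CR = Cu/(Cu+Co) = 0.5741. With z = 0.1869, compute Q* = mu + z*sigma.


CR = Cu/(Cu+Co) = 39.5043/(39.5043+29.3013) = 0.5741
z = 0.1869
Q* = 138.5223 + 0.1869 * 39.2194 = 145.8524

145.8524 units


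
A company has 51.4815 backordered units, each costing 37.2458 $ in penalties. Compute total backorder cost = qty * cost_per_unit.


Total = 51.4815 * 37.2458 = 1917.4697

1917.4697 $


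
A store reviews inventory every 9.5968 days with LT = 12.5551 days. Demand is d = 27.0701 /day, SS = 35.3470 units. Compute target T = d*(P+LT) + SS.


P + LT = 22.1519
d*(P+LT) = 27.0701 * 22.1519 = 599.6541
T = 599.6541 + 35.3470 = 635.0011

635.0011 units


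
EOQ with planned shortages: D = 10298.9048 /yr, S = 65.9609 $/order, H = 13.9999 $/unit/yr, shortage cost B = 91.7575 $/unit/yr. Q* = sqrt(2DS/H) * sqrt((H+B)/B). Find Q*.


sqrt(2DS/H) = 311.5239
sqrt((H+B)/B) = 1.0736
Q* = 311.5239 * 1.0736 = 334.4459

334.4459 units


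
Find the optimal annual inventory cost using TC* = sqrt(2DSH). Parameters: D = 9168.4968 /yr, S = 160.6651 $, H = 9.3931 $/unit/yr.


2*D*S*H = 27673151.9653
TC* = sqrt(27673151.9653) = 5260.5277

5260.5277 $/yr


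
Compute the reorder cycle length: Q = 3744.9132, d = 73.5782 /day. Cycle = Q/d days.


Cycle = 3744.9132 / 73.5782 = 50.8970

50.8970 days


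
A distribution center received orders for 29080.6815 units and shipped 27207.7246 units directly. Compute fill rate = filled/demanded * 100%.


FR = 27207.7246 / 29080.6815 * 100 = 93.5594

93.5594%


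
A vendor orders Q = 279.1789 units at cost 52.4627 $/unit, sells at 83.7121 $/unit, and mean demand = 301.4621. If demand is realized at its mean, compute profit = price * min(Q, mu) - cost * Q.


Sales at mu = min(279.1789, 301.4621) = 279.1789
Revenue = 83.7121 * 279.1789 = 23370.6520
Total cost = 52.4627 * 279.1789 = 14646.4789
Profit = 23370.6520 - 14646.4789 = 8724.1731

8724.1731 $


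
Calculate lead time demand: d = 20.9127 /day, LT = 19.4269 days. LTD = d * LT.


LTD = 20.9127 * 19.4269 = 406.2689

406.2689 units


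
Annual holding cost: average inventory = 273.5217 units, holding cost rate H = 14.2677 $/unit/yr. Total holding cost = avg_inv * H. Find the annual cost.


Cost = 273.5217 * 14.2677 = 3902.5256

3902.5256 $/yr


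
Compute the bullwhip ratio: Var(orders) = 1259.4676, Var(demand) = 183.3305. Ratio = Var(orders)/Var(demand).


BW = 1259.4676 / 183.3305 = 6.8699

6.8699


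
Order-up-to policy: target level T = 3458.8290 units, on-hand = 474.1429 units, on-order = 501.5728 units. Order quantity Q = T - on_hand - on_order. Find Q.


Inventory position = OH + OO = 474.1429 + 501.5728 = 975.7157
Q = 3458.8290 - 975.7157 = 2483.1133

2483.1133 units


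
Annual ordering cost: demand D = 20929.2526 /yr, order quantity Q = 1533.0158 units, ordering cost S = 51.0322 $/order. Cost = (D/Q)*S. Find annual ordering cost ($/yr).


Number of orders = D/Q = 13.6523
Cost = 13.6523 * 51.0322 = 696.7089

696.7089 $/yr


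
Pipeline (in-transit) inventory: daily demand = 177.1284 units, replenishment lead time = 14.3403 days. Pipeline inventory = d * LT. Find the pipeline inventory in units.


Pipeline = 177.1284 * 14.3403 = 2540.0744

2540.0744 units


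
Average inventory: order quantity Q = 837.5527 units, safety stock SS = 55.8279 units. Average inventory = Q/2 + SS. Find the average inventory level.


Q/2 = 418.7763
Avg = 418.7763 + 55.8279 = 474.6042

474.6042 units


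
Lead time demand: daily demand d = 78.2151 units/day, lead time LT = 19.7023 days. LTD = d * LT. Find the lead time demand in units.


LTD = 78.2151 * 19.7023 = 1541.0174

1541.0174 units


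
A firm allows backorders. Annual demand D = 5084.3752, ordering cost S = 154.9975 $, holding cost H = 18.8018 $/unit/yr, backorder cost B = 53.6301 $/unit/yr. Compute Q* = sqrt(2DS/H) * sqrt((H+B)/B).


sqrt(2DS/H) = 289.5319
sqrt((H+B)/B) = 1.1621
Q* = 289.5319 * 1.1621 = 336.4783

336.4783 units


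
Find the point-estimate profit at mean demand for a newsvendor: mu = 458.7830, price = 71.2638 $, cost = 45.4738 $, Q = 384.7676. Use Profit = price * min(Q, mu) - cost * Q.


Sales at mu = min(384.7676, 458.7830) = 384.7676
Revenue = 71.2638 * 384.7676 = 27420.0013
Total cost = 45.4738 * 384.7676 = 17496.8449
Profit = 27420.0013 - 17496.8449 = 9923.1564

9923.1564 $


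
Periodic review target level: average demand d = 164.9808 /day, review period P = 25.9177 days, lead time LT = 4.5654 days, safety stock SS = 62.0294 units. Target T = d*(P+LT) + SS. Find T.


P + LT = 30.4831
d*(P+LT) = 164.9808 * 30.4831 = 5029.1262
T = 5029.1262 + 62.0294 = 5091.1556

5091.1556 units


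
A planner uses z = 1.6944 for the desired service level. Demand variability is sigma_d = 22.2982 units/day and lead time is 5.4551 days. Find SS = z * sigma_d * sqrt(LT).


sqrt(LT) = sqrt(5.4551) = 2.3356
SS = 1.6944 * 22.2982 * 2.3356 = 88.2444

88.2444 units


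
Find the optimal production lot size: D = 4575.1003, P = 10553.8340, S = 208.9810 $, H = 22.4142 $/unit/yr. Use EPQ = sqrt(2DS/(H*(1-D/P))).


1 - D/P = 1 - 0.4335 = 0.5665
H*(1-D/P) = 12.6976
2DS = 1912218.0716
EPQ = sqrt(150596.6200) = 388.0678

388.0678 units


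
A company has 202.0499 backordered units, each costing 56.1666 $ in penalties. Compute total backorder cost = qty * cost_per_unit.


Total = 202.0499 * 56.1666 = 11348.4559

11348.4559 $


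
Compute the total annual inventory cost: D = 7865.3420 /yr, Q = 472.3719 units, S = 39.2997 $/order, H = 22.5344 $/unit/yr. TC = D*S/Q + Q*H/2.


Ordering cost = D*S/Q = 654.3691
Holding cost = Q*H/2 = 5322.3087
TC = 654.3691 + 5322.3087 = 5976.6778

5976.6778 $/yr


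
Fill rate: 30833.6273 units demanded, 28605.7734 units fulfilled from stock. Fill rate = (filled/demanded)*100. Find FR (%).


FR = 28605.7734 / 30833.6273 * 100 = 92.7746

92.7746%


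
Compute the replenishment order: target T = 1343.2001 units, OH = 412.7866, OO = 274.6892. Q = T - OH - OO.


Inventory position = OH + OO = 412.7866 + 274.6892 = 687.4758
Q = 1343.2001 - 687.4758 = 655.7243

655.7243 units


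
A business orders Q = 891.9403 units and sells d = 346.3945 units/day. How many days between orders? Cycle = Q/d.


Cycle = 891.9403 / 346.3945 = 2.5749

2.5749 days


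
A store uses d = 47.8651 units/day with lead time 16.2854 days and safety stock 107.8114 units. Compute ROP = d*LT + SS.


d*LT = 47.8651 * 16.2854 = 779.5023
ROP = 779.5023 + 107.8114 = 887.3137

887.3137 units


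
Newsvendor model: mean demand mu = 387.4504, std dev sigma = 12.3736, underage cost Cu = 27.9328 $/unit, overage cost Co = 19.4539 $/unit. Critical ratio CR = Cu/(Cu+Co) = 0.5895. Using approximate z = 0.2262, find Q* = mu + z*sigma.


CR = Cu/(Cu+Co) = 27.9328/(27.9328+19.4539) = 0.5895
z = 0.2262
Q* = 387.4504 + 0.2262 * 12.3736 = 390.2493

390.2493 units


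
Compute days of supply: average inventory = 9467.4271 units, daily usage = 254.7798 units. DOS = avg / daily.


DOS = 9467.4271 / 254.7798 = 37.1593

37.1593 days


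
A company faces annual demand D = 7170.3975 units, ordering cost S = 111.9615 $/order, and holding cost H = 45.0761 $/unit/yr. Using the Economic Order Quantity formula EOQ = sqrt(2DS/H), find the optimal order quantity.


2*D*S = 2 * 7170.3975 * 111.9615 = 1605616.9194
2*D*S/H = 35620.1384
EOQ = sqrt(35620.1384) = 188.7330

188.7330 units


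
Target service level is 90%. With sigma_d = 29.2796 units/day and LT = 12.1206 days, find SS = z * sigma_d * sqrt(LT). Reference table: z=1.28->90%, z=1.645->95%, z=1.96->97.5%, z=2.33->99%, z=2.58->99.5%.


From the table, SL = 90% corresponds to z = 1.28
sqrt(LT) = sqrt(12.1206) = 3.4815
SS = 1.28 * 29.2796 * 3.4815 = 130.4780

130.4780 units


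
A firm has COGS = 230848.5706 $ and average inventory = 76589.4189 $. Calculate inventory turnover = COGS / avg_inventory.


Turnover = 230848.5706 / 76589.4189 = 3.0141

3.0141


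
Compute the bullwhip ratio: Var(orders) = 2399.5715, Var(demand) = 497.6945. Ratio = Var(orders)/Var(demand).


BW = 2399.5715 / 497.6945 = 4.8214

4.8214


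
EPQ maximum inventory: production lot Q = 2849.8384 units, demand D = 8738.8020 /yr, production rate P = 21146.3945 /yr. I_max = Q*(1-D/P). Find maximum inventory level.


D/P = 0.4133
1 - D/P = 0.5867
I_max = 2849.8384 * 0.5867 = 1672.1353

1672.1353 units


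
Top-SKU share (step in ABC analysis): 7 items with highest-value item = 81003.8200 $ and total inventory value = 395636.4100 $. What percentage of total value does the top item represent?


Top item = 81003.8200
Total = 395636.4100
Percentage = 81003.8200 / 395636.4100 * 100 = 20.4743

20.4743%


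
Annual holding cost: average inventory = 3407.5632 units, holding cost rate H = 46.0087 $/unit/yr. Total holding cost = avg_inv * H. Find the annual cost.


Cost = 3407.5632 * 46.0087 = 156777.5530

156777.5530 $/yr


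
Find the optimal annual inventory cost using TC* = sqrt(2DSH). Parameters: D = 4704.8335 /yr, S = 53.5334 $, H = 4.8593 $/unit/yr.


2*D*S*H = 2447782.3194
TC* = sqrt(2447782.3194) = 1564.5390

1564.5390 $/yr


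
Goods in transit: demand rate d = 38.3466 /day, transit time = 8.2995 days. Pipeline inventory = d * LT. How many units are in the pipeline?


Pipeline = 38.3466 * 8.2995 = 318.2576

318.2576 units


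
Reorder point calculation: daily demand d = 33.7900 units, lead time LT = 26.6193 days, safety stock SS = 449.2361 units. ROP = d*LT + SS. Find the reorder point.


d*LT = 33.7900 * 26.6193 = 899.4661
ROP = 899.4661 + 449.2361 = 1348.7022

1348.7022 units


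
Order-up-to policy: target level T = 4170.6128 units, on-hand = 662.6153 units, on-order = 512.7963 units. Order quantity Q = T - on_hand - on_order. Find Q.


Inventory position = OH + OO = 662.6153 + 512.7963 = 1175.4116
Q = 4170.6128 - 1175.4116 = 2995.2012

2995.2012 units


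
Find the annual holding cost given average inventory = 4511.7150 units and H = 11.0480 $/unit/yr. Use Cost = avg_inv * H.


Cost = 4511.7150 * 11.0480 = 49845.4273

49845.4273 $/yr


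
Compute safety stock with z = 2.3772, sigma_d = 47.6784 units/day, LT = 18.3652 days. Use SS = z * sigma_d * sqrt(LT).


sqrt(LT) = sqrt(18.3652) = 4.2855
SS = 2.3772 * 47.6784 * 4.2855 = 485.7191

485.7191 units


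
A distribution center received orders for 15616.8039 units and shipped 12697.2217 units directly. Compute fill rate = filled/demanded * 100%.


FR = 12697.2217 / 15616.8039 * 100 = 81.3049

81.3049%


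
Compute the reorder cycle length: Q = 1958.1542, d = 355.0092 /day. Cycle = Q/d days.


Cycle = 1958.1542 / 355.0092 = 5.5158

5.5158 days


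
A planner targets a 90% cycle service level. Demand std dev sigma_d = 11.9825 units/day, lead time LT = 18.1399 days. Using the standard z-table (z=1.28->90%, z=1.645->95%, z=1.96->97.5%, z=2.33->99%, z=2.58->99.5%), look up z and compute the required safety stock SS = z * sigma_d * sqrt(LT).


From the table, SL = 90% corresponds to z = 1.28
sqrt(LT) = sqrt(18.1399) = 4.2591
SS = 1.28 * 11.9825 * 4.2591 = 65.3243

65.3243 units


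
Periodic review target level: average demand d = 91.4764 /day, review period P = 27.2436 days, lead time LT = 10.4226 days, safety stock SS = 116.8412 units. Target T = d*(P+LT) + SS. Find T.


P + LT = 37.6662
d*(P+LT) = 91.4764 * 37.6662 = 3445.5684
T = 3445.5684 + 116.8412 = 3562.4096

3562.4096 units


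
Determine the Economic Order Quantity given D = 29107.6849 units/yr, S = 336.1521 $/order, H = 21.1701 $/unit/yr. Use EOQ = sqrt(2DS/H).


2*D*S = 2 * 29107.6849 * 336.1521 = 19569218.8105
2*D*S/H = 924380.0837
EOQ = sqrt(924380.0837) = 961.4469

961.4469 units


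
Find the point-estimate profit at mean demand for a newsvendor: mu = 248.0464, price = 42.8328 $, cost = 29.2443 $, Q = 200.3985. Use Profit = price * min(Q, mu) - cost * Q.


Sales at mu = min(200.3985, 248.0464) = 200.3985
Revenue = 42.8328 * 200.3985 = 8583.6289
Total cost = 29.2443 * 200.3985 = 5860.5139
Profit = 8583.6289 - 5860.5139 = 2723.1150

2723.1150 $


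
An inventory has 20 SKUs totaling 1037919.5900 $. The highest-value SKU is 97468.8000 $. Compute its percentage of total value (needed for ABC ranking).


Top item = 97468.8000
Total = 1037919.5900
Percentage = 97468.8000 / 1037919.5900 * 100 = 9.3908

9.3908%


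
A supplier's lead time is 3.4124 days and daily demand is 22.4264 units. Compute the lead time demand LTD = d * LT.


LTD = 22.4264 * 3.4124 = 76.5278

76.5278 units


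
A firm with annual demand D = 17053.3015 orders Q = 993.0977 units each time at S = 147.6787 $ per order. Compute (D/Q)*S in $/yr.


Number of orders = D/Q = 17.1718
Cost = 17.1718 * 147.6787 = 2535.9130

2535.9130 $/yr


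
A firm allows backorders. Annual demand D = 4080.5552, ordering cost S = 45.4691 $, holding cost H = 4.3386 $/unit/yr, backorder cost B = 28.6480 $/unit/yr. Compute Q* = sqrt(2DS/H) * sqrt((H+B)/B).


sqrt(2DS/H) = 292.4543
sqrt((H+B)/B) = 1.0731
Q* = 292.4543 * 1.0731 = 313.8193

313.8193 units


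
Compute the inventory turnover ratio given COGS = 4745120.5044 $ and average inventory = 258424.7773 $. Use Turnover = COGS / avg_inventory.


Turnover = 4745120.5044 / 258424.7773 = 18.3617

18.3617


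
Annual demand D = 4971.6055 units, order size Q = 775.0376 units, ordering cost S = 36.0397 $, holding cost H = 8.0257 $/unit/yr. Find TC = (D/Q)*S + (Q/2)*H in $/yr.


Ordering cost = D*S/Q = 231.1826
Holding cost = Q*H/2 = 3110.1096
TC = 231.1826 + 3110.1096 = 3341.2922

3341.2922 $/yr


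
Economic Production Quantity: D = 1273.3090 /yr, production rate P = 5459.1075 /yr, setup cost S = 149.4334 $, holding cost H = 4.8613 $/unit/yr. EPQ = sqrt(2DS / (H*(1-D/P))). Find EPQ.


1 - D/P = 1 - 0.2332 = 0.7668
H*(1-D/P) = 3.7274
2DS = 380549.7862
EPQ = sqrt(102094.5097) = 319.5223

319.5223 units


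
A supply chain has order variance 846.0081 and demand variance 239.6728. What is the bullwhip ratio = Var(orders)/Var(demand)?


BW = 846.0081 / 239.6728 = 3.5298

3.5298


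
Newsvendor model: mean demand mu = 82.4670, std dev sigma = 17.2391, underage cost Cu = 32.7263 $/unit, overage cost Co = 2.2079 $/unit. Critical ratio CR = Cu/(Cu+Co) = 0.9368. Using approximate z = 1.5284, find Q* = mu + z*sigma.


CR = Cu/(Cu+Co) = 32.7263/(32.7263+2.2079) = 0.9368
z = 1.5284
Q* = 82.4670 + 1.5284 * 17.2391 = 108.8152

108.8152 units


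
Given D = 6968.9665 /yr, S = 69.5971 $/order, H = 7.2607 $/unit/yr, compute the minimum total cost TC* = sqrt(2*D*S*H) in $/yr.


2*D*S*H = 7043167.3717
TC* = sqrt(7043167.3717) = 2653.8966

2653.8966 $/yr


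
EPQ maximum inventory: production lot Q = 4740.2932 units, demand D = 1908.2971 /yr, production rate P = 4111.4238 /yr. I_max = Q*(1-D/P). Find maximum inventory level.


D/P = 0.4641
1 - D/P = 0.5359
I_max = 4740.2932 * 0.5359 = 2540.1095

2540.1095 units


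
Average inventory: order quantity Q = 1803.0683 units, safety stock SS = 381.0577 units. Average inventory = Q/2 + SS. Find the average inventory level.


Q/2 = 901.5341
Avg = 901.5341 + 381.0577 = 1282.5919

1282.5919 units
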